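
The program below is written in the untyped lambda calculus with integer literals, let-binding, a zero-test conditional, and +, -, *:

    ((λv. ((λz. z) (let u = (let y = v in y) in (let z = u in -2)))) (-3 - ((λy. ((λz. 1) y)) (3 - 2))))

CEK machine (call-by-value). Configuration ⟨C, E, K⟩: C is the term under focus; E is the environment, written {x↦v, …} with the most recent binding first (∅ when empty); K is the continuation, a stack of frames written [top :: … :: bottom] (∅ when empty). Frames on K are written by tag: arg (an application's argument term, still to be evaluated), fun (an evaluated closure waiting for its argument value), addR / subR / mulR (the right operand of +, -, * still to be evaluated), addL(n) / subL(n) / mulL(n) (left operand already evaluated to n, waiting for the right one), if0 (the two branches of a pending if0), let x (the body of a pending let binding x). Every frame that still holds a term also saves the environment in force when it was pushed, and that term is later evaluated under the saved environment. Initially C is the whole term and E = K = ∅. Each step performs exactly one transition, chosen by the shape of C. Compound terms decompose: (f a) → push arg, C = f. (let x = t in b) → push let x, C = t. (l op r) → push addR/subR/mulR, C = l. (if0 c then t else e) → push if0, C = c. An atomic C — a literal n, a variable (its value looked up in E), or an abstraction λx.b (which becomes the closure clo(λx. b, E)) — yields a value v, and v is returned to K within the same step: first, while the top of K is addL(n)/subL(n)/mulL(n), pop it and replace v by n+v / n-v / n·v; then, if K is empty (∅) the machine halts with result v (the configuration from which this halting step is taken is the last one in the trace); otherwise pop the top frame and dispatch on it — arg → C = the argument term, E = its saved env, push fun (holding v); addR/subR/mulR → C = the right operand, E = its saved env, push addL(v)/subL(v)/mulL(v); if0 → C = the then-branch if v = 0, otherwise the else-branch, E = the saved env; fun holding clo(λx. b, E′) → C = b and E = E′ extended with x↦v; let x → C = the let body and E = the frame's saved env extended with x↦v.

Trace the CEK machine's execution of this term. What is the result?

Answer: -2

Machine steps:
t=0: <C=((λv. ((λz. z) (let u = (let y = v in y) in (let z = u in -2)))) (-3 - ((λy. ((λz. 1) y)) (3 - 2)))), E=∅, K=∅>
t=1: <C=(λv. ((λz. z) (let u = (let y = v in y) in (let z = u in -2)))), E=∅, K=[arg]>
t=2: <C=(-3 - ((λy. ((λz. 1) y)) (3 - 2))), E=∅, K=[fun]>
t=3: <C=-3, E=∅, K=[subR :: fun]>
t=4: <C=((λy. ((λz. 1) y)) (3 - 2)), E=∅, K=[subL(-3) :: fun]>
t=5: <C=(λy. ((λz. 1) y)), E=∅, K=[arg :: subL(-3) :: fun]>
t=6: <C=(3 - 2), E=∅, K=[fun :: subL(-3) :: fun]>
t=7: <C=3, E=∅, K=[subR :: fun :: subL(-3) :: fun]>
t=8: <C=2, E=∅, K=[subL(3) :: fun :: subL(-3) :: fun]>
t=9: <C=((λz. 1) y), E={y↦1}, K=[subL(-3) :: fun]>
t=10: <C=(λz. 1), E={y↦1}, K=[arg :: subL(-3) :: fun]>
t=11: <C=y, E={y↦1}, K=[fun :: subL(-3) :: fun]>
t=12: <C=1, E={z↦1, y↦1}, K=[subL(-3) :: fun]>
t=13: <C=((λz. z) (let u = (let y = v in y) in (let z = u in -2))), E={v↦-4}, K=∅>
t=14: <C=(λz. z), E={v↦-4}, K=[arg]>
t=15: <C=(let u = (let y = v in y) in (let z = u in -2)), E={v↦-4}, K=[fun]>
t=16: <C=(let y = v in y), E={v↦-4}, K=[let u :: fun]>
t=17: <C=v, E={v↦-4}, K=[let y :: let u :: fun]>
t=18: <C=y, E={y↦-4, v↦-4}, K=[let u :: fun]>
t=19: <C=(let z = u in -2), E={u↦-4, v↦-4}, K=[fun]>
t=20: <C=u, E={u↦-4, v↦-4}, K=[let z :: fun]>
t=21: <C=-2, E={z↦-4, u↦-4, v↦-4}, K=[fun]>
t=22: <C=z, E={z↦-2, v↦-4}, K=∅>
→ final value -2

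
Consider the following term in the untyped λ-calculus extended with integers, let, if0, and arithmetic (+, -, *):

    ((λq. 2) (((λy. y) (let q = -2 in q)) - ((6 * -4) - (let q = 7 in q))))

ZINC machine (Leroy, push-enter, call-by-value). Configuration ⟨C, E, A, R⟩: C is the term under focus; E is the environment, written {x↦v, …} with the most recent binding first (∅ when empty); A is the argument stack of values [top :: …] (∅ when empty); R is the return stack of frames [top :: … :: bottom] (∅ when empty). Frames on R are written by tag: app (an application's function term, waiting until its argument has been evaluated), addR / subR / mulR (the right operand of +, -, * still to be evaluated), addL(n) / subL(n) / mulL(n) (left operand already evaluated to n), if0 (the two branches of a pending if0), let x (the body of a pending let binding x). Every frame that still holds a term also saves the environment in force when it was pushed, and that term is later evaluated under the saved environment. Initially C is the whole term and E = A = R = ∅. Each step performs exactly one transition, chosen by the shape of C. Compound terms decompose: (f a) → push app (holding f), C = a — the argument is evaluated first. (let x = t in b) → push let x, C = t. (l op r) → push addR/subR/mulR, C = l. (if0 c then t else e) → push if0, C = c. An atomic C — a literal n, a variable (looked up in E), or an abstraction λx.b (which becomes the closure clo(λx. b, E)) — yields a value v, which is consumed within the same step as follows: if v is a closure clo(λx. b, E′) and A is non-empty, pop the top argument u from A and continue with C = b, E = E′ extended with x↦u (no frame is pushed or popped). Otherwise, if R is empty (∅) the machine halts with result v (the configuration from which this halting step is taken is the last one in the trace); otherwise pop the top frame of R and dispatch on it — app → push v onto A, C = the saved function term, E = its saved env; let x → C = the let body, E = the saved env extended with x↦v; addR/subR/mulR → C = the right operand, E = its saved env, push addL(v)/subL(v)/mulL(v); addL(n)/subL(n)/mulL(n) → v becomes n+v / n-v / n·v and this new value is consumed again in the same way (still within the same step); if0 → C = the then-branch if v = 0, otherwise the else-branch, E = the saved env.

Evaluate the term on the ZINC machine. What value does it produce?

Answer: 2

Machine steps:
0. [C=((λq. 2) (((λy. y) (let q = -2 in q)) - ((6 * -4) - (let q = 7 in q)))) | E=∅ | A=∅ | R=∅]
1. [C=(((λy. y) (let q = -2 in q)) - ((6 * -4) - (let q = 7 in q))) | E=∅ | A=∅ | R=[app]]
2. [C=((λy. y) (let q = -2 in q)) | E=∅ | A=∅ | R=[subR :: app]]
3. [C=(let q = -2 in q) | E=∅ | A=∅ | R=[app :: subR :: app]]
4. [C=-2 | E=∅ | A=∅ | R=[let q :: app :: subR :: app]]
5. [C=q | E={q↦-2} | A=∅ | R=[app :: subR :: app]]
6. [C=(λy. y) | E=∅ | A=[-2] | R=[subR :: app]]
7. [C=y | E={y↦-2} | A=∅ | R=[subR :: app]]
8. [C=((6 * -4) - (let q = 7 in q)) | E=∅ | A=∅ | R=[subL(-2) :: app]]
9. [C=(6 * -4) | E=∅ | A=∅ | R=[subR :: subL(-2) :: app]]
10. [C=6 | E=∅ | A=∅ | R=[mulR :: subR :: subL(-2) :: app]]
11. [C=-4 | E=∅ | A=∅ | R=[mulL(6) :: subR :: subL(-2) :: app]]
12. [C=(let q = 7 in q) | E=∅ | A=∅ | R=[subL(-24) :: subL(-2) :: app]]
13. [C=7 | E=∅ | A=∅ | R=[let q :: subL(-24) :: subL(-2) :: app]]
14. [C=q | E={q↦7} | A=∅ | R=[subL(-24) :: subL(-2) :: app]]
15. [C=(λq. 2) | E=∅ | A=[29] | R=∅]
16. [C=2 | E={q↦29} | A=∅ | R=∅]
→ final value 2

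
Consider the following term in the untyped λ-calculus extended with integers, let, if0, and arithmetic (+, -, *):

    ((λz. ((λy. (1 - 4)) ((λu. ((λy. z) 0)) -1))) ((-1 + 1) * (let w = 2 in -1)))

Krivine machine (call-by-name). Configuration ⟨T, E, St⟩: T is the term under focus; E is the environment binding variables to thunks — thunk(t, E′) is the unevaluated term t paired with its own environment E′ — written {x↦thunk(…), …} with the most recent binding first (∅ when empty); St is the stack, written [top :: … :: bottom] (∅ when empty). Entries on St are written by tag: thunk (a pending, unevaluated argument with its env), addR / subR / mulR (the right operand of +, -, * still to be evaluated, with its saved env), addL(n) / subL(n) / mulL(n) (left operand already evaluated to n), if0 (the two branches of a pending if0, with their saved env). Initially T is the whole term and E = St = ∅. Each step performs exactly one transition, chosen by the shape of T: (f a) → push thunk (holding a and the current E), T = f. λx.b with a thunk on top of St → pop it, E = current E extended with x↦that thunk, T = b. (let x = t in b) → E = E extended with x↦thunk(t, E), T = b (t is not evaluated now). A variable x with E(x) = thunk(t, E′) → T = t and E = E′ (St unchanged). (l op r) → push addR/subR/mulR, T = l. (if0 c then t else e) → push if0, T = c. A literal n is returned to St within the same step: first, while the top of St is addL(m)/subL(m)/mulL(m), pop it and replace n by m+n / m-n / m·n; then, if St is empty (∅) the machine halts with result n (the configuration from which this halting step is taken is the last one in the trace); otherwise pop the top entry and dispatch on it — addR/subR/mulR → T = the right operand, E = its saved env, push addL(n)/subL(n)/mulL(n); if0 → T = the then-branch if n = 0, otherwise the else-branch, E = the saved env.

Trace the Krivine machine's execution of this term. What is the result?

t=0: <T=((λz. ((λy. (1 - 4)) ((λu. ((λy. z) 0)) -1))) ((-1 + 1) * (let w = 2 in -1))), E=∅, St=∅>
t=1: <T=(λz. ((λy. (1 - 4)) ((λu. ((λy. z) 0)) -1))), E=∅, St=[thunk]>
t=2: <T=((λy. (1 - 4)) ((λu. ((λy. z) 0)) -1)), E={z↦thunk(((-1 + 1) * (let w = 2 in -1)), ∅)}, St=∅>
t=3: <T=(λy. (1 - 4)), E={z↦thunk(((-1 + 1) * (let w = 2 in -1)), ∅)}, St=[thunk]>
t=4: <T=(1 - 4), E={y↦thunk(((λu. ((λy. z) 0)) -1), {z↦thunk(((-1 + 1) * (let w = 2 in -1)), ∅)}), z↦thunk(((-1 + 1) * (let w = 2 in -1)), ∅)}, St=∅>
t=5: <T=1, E={y↦thunk(((λu. ((λy. z) 0)) -1), {z↦thunk(((-1 + 1) * (let w = 2 in -1)), ∅)}), z↦thunk(((-1 + 1) * (let w = 2 in -1)), ∅)}, St=[subR]>
t=6: <T=4, E={y↦thunk(((λu. ((λy. z) 0)) -1), {z↦thunk(((-1 + 1) * (let w = 2 in -1)), ∅)}), z↦thunk(((-1 + 1) * (let w = 2 in -1)), ∅)}, St=[subL(1)]>
→ final value -3

Answer: -3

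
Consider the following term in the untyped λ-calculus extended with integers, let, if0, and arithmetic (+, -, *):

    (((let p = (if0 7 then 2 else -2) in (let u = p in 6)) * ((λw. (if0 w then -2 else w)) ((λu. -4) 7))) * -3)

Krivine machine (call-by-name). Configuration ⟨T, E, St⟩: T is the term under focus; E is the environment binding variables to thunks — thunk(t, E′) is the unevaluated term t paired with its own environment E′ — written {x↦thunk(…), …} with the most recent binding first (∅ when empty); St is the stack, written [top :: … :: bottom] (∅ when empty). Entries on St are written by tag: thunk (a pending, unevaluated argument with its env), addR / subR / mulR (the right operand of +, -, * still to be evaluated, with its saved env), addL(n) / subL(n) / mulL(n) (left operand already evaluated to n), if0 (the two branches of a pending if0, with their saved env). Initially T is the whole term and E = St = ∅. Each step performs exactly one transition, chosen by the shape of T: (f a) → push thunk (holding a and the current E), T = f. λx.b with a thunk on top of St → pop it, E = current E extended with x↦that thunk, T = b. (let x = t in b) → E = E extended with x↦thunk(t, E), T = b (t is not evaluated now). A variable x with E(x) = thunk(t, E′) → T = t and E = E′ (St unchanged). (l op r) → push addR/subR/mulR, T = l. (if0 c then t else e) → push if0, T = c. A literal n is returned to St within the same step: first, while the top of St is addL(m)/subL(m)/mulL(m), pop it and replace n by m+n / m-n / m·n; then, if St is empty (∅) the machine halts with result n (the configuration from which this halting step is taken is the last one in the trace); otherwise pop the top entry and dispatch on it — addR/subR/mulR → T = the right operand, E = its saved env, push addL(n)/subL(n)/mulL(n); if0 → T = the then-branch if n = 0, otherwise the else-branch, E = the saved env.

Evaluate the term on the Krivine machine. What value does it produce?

0. [T=(((let p = (if0 7 then 2 else -2) in (let u = p in 6)) * ((λw. (if0 w then -2 else w)) ((λu. -4) 7))) * -3) | E=∅ | St=∅]
1. [T=((let p = (if0 7 then 2 else -2) in (let u = p in 6)) * ((λw. (if0 w then -2 else w)) ((λu. -4) 7))) | E=∅ | St=[mulR]]
2. [T=(let p = (if0 7 then 2 else -2) in (let u = p in 6)) | E=∅ | St=[mulR :: mulR]]
3. [T=(let u = p in 6) | E={p↦thunk((if0 7 then 2 else -2), ∅)} | St=[mulR :: mulR]]
4. [T=6 | E={u↦thunk(p, {p↦thunk((if0 7 then 2 else -2), ∅)}), p↦thunk((if0 7 then 2 else -2), ∅)} | St=[mulR :: mulR]]
5. [T=((λw. (if0 w then -2 else w)) ((λu. -4) 7)) | E=∅ | St=[mulL(6) :: mulR]]
6. [T=(λw. (if0 w then -2 else w)) | E=∅ | St=[thunk :: mulL(6) :: mulR]]
7. [T=(if0 w then -2 else w) | E={w↦thunk(((λu. -4) 7), ∅)} | St=[mulL(6) :: mulR]]
8. [T=w | E={w↦thunk(((λu. -4) 7), ∅)} | St=[if0 :: mulL(6) :: mulR]]
9. [T=((λu. -4) 7) | E=∅ | St=[if0 :: mulL(6) :: mulR]]
10. [T=(λu. -4) | E=∅ | St=[thunk :: if0 :: mulL(6) :: mulR]]
11. [T=-4 | E={u↦thunk(7, ∅)} | St=[if0 :: mulL(6) :: mulR]]
12. [T=w | E={w↦thunk(((λu. -4) 7), ∅)} | St=[mulL(6) :: mulR]]
13. [T=((λu. -4) 7) | E=∅ | St=[mulL(6) :: mulR]]
14. [T=(λu. -4) | E=∅ | St=[thunk :: mulL(6) :: mulR]]
15. [T=-4 | E={u↦thunk(7, ∅)} | St=[mulL(6) :: mulR]]
16. [T=-3 | E=∅ | St=[mulL(-24)]]
→ final value 72

Answer: 72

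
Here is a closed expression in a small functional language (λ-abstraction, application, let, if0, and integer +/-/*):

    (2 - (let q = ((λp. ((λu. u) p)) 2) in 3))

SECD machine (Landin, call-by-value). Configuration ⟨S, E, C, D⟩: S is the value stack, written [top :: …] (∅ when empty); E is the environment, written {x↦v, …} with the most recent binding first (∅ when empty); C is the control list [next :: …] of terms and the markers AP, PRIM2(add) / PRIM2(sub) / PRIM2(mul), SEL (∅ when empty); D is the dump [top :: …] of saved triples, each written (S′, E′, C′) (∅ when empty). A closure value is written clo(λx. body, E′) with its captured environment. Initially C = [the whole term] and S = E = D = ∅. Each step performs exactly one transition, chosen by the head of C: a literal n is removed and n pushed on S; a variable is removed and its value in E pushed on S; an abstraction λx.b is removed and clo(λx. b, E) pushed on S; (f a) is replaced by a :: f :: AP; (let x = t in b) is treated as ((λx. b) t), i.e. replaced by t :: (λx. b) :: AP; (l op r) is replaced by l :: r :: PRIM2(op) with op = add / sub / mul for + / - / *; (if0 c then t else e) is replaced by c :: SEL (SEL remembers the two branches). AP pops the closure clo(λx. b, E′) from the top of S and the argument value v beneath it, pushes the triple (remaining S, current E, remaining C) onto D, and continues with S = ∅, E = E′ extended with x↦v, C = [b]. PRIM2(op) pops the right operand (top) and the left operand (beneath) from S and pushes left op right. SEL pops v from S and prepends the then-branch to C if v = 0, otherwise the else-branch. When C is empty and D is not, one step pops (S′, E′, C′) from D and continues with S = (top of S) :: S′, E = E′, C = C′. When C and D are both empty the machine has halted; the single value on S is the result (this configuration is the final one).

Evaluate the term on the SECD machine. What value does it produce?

step 0: ⟨S=∅; E=∅; C=[(2 - (let q = ((λp. ((λu. u) p)) 2) in 3))]; D=∅⟩
step 1: ⟨S=∅; E=∅; C=[2 :: (let q = ((λp. ((λu. u) p)) 2) in 3) :: PRIM2(sub)]; D=∅⟩
step 2: ⟨S=[2]; E=∅; C=[(let q = ((λp. ((λu. u) p)) 2) in 3) :: PRIM2(sub)]; D=∅⟩
step 3: ⟨S=[2]; E=∅; C=[((λp. ((λu. u) p)) 2) :: (λq. 3) :: AP :: PRIM2(sub)]; D=∅⟩
step 4: ⟨S=[2]; E=∅; C=[2 :: (λp. ((λu. u) p)) :: AP :: (λq. 3) :: AP :: PRIM2(sub)]; D=∅⟩
step 5: ⟨S=[2 :: 2]; E=∅; C=[(λp. ((λu. u) p)) :: AP :: (λq. 3) :: AP :: PRIM2(sub)]; D=∅⟩
step 6: ⟨S=[clo(λp. ((λu. u) p), ∅) :: 2 :: 2]; E=∅; C=[AP :: (λq. 3) :: AP :: PRIM2(sub)]; D=∅⟩
step 7: ⟨S=∅; E={p↦2}; C=[((λu. u) p)]; D=[([2], ∅, [(λq. 3) :: AP :: PRIM2(sub)])]⟩
step 8: ⟨S=∅; E={p↦2}; C=[p :: (λu. u) :: AP]; D=[([2], ∅, [(λq. 3) :: AP :: PRIM2(sub)])]⟩
step 9: ⟨S=[2]; E={p↦2}; C=[(λu. u) :: AP]; D=[([2], ∅, [(λq. 3) :: AP :: PRIM2(sub)])]⟩
step 10: ⟨S=[clo(λu. u, {p↦2}) :: 2]; E={p↦2}; C=[AP]; D=[([2], ∅, [(λq. 3) :: AP :: PRIM2(sub)])]⟩
step 11: ⟨S=∅; E={u↦2, p↦2}; C=[u]; D=[(∅, {p↦2}, ∅) :: ([2], ∅, [(λq. 3) :: AP :: PRIM2(sub)])]⟩
step 12: ⟨S=[2]; E={u↦2, p↦2}; C=∅; D=[(∅, {p↦2}, ∅) :: ([2], ∅, [(λq. 3) :: AP :: PRIM2(sub)])]⟩
step 13: ⟨S=[2]; E={p↦2}; C=∅; D=[([2], ∅, [(λq. 3) :: AP :: PRIM2(sub)])]⟩
step 14: ⟨S=[2 :: 2]; E=∅; C=[(λq. 3) :: AP :: PRIM2(sub)]; D=∅⟩
step 15: ⟨S=[clo(λq. 3, ∅) :: 2 :: 2]; E=∅; C=[AP :: PRIM2(sub)]; D=∅⟩
step 16: ⟨S=∅; E={q↦2}; C=[3]; D=[([2], ∅, [PRIM2(sub)])]⟩
step 17: ⟨S=[3]; E={q↦2}; C=∅; D=[([2], ∅, [PRIM2(sub)])]⟩
step 18: ⟨S=[3 :: 2]; E=∅; C=[PRIM2(sub)]; D=∅⟩
step 19: ⟨S=[-1]; E=∅; C=∅; D=∅⟩
→ final value -1

Answer: -1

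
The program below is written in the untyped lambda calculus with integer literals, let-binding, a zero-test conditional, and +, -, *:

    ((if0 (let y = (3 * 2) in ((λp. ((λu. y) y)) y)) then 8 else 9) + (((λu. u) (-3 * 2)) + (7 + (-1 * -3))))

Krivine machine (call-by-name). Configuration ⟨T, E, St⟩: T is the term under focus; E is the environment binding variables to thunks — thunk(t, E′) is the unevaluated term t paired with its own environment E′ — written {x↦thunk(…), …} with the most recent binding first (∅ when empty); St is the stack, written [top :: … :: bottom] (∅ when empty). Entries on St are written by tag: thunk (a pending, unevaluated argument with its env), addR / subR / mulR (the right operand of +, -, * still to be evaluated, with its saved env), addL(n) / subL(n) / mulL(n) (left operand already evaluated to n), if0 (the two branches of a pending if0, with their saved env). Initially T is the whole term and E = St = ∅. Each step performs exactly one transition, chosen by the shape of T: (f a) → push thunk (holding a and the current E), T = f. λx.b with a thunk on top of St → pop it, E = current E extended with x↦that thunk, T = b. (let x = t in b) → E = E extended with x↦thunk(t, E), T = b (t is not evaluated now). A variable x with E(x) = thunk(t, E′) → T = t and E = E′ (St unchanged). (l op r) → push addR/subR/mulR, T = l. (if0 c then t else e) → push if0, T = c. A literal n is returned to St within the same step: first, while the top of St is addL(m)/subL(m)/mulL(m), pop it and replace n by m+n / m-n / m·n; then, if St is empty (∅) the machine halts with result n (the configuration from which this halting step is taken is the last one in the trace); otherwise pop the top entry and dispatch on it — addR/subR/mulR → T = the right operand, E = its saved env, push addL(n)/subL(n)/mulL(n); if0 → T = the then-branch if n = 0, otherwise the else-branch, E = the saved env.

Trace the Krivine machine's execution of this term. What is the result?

Answer: 13

Execution trace:
0. ⟨T=((if0 (let y = (3 * 2) in ((λp. ((λu. y) y)) y)) then 8 else 9) + (((λu. u) (-3 * 2)) + (7 + (-1 * -3)))); E=∅; St=∅⟩
1. ⟨T=(if0 (let y = (3 * 2) in ((λp. ((λu. y) y)) y)) then 8 else 9); E=∅; St=[addR]⟩
2. ⟨T=(let y = (3 * 2) in ((λp. ((λu. y) y)) y)); E=∅; St=[if0 :: addR]⟩
3. ⟨T=((λp. ((λu. y) y)) y); E={y↦thunk((3 * 2), ∅)}; St=[if0 :: addR]⟩
4. ⟨T=(λp. ((λu. y) y)); E={y↦thunk((3 * 2), ∅)}; St=[thunk :: if0 :: addR]⟩
5. ⟨T=((λu. y) y); E={p↦thunk(y, {y↦thunk((3 * 2), ∅)}), y↦thunk((3 * 2), ∅)}; St=[if0 :: addR]⟩
6. ⟨T=(λu. y); E={p↦thunk(y, {y↦thunk((3 * 2), ∅)}), y↦thunk((3 * 2), ∅)}; St=[thunk :: if0 :: addR]⟩
7. ⟨T=y; E={u↦thunk(y, {p↦thunk(y, {y↦thunk((3 * 2), ∅)}), y↦thunk((3 * 2), ∅)}), p↦thunk(y, {y↦thunk((3 * 2), ∅)}), y↦thunk((3 * 2), ∅)}; St=[if0 :: addR]⟩
8. ⟨T=(3 * 2); E=∅; St=[if0 :: addR]⟩
9. ⟨T=3; E=∅; St=[mulR :: if0 :: addR]⟩
10. ⟨T=2; E=∅; St=[mulL(3) :: if0 :: addR]⟩
11. ⟨T=9; E=∅; St=[addR]⟩
12. ⟨T=(((λu. u) (-3 * 2)) + (7 + (-1 * -3))); E=∅; St=[addL(9)]⟩
13. ⟨T=((λu. u) (-3 * 2)); E=∅; St=[addR :: addL(9)]⟩
14. ⟨T=(λu. u); E=∅; St=[thunk :: addR :: addL(9)]⟩
15. ⟨T=u; E={u↦thunk((-3 * 2), ∅)}; St=[addR :: addL(9)]⟩
16. ⟨T=(-3 * 2); E=∅; St=[addR :: addL(9)]⟩
17. ⟨T=-3; E=∅; St=[mulR :: addR :: addL(9)]⟩
18. ⟨T=2; E=∅; St=[mulL(-3) :: addR :: addL(9)]⟩
19. ⟨T=(7 + (-1 * -3)); E=∅; St=[addL(-6) :: addL(9)]⟩
20. ⟨T=7; E=∅; St=[addR :: addL(-6) :: addL(9)]⟩
21. ⟨T=(-1 * -3); E=∅; St=[addL(7) :: addL(-6) :: addL(9)]⟩
22. ⟨T=-1; E=∅; St=[mulR :: addL(7) :: addL(-6) :: addL(9)]⟩
23. ⟨T=-3; E=∅; St=[mulL(-1) :: addL(7) :: addL(-6) :: addL(9)]⟩
→ final value 13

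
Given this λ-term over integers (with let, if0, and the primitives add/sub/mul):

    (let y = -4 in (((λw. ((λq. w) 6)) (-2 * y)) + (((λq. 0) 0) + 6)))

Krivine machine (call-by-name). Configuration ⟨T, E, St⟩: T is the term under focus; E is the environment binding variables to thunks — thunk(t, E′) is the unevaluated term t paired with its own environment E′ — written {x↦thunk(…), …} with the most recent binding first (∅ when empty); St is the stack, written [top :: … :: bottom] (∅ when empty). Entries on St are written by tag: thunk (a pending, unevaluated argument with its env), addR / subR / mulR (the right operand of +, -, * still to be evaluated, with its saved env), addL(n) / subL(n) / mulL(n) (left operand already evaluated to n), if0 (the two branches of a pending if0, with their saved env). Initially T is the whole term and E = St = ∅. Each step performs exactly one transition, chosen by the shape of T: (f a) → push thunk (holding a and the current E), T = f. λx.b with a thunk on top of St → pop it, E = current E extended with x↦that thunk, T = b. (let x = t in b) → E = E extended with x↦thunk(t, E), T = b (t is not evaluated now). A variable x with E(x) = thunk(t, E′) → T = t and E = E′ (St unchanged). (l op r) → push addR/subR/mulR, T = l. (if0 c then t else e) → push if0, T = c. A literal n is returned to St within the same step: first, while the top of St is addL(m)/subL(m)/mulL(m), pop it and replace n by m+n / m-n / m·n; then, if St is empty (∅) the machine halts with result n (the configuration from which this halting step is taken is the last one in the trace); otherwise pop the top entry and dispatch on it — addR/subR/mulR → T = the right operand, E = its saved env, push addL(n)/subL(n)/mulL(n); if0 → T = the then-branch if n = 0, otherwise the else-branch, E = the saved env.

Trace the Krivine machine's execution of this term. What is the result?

Answer: 14

Execution trace:
t=0: [T=(let y = -4 in (((λw. ((λq. w) 6)) (-2 * y)) + (((λq. 0) 0) + 6))) | E=∅ | St=∅]
t=1: [T=(((λw. ((λq. w) 6)) (-2 * y)) + (((λq. 0) 0) + 6)) | E={y↦thunk(-4, ∅)} | St=∅]
t=2: [T=((λw. ((λq. w) 6)) (-2 * y)) | E={y↦thunk(-4, ∅)} | St=[addR]]
t=3: [T=(λw. ((λq. w) 6)) | E={y↦thunk(-4, ∅)} | St=[thunk :: addR]]
t=4: [T=((λq. w) 6) | E={w↦thunk((-2 * y), {y↦thunk(-4, ∅)}), y↦thunk(-4, ∅)} | St=[addR]]
t=5: [T=(λq. w) | E={w↦thunk((-2 * y), {y↦thunk(-4, ∅)}), y↦thunk(-4, ∅)} | St=[thunk :: addR]]
t=6: [T=w | E={q↦thunk(6, {w↦thunk((-2 * y), {y↦thunk(-4, ∅)}), y↦thunk(-4, ∅)}), w↦thunk((-2 * y), {y↦thunk(-4, ∅)}), y↦thunk(-4, ∅)} | St=[addR]]
t=7: [T=(-2 * y) | E={y↦thunk(-4, ∅)} | St=[addR]]
t=8: [T=-2 | E={y↦thunk(-4, ∅)} | St=[mulR :: addR]]
t=9: [T=y | E={y↦thunk(-4, ∅)} | St=[mulL(-2) :: addR]]
t=10: [T=-4 | E=∅ | St=[mulL(-2) :: addR]]
t=11: [T=(((λq. 0) 0) + 6) | E={y↦thunk(-4, ∅)} | St=[addL(8)]]
t=12: [T=((λq. 0) 0) | E={y↦thunk(-4, ∅)} | St=[addR :: addL(8)]]
t=13: [T=(λq. 0) | E={y↦thunk(-4, ∅)} | St=[thunk :: addR :: addL(8)]]
t=14: [T=0 | E={q↦thunk(0, {y↦thunk(-4, ∅)}), y↦thunk(-4, ∅)} | St=[addR :: addL(8)]]
t=15: [T=6 | E={y↦thunk(-4, ∅)} | St=[addL(0) :: addL(8)]]
→ final value 14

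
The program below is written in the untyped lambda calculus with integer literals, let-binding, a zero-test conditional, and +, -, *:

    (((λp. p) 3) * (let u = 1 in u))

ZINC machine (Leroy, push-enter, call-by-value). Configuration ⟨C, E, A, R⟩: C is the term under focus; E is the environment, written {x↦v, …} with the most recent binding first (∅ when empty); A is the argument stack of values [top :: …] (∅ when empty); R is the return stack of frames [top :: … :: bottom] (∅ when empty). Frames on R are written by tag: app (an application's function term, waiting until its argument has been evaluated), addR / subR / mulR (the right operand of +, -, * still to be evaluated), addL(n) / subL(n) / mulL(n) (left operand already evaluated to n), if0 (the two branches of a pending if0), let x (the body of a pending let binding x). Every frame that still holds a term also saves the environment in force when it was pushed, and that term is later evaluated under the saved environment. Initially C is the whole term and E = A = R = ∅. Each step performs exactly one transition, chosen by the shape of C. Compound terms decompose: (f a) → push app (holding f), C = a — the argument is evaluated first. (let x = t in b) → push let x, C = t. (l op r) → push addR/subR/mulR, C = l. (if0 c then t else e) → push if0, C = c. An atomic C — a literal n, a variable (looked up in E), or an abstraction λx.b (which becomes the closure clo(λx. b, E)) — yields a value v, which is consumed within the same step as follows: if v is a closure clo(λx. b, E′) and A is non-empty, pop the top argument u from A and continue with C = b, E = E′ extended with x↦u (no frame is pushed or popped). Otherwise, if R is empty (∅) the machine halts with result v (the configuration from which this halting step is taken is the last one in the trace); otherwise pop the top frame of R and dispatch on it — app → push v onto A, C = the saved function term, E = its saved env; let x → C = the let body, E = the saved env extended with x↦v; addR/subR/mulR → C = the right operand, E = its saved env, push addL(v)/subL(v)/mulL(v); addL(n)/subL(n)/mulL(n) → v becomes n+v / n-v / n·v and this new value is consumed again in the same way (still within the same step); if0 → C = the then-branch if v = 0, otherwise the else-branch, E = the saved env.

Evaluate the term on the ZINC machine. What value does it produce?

t=0: ⟨C=(((λp. p) 3) * (let u = 1 in u)); E=∅; A=∅; R=∅⟩
t=1: ⟨C=((λp. p) 3); E=∅; A=∅; R=[mulR]⟩
t=2: ⟨C=3; E=∅; A=∅; R=[app :: mulR]⟩
t=3: ⟨C=(λp. p); E=∅; A=[3]; R=[mulR]⟩
t=4: ⟨C=p; E={p↦3}; A=∅; R=[mulR]⟩
t=5: ⟨C=(let u = 1 in u); E=∅; A=∅; R=[mulL(3)]⟩
t=6: ⟨C=1; E=∅; A=∅; R=[let u :: mulL(3)]⟩
t=7: ⟨C=u; E={u↦1}; A=∅; R=[mulL(3)]⟩
→ final value 3

Answer: 3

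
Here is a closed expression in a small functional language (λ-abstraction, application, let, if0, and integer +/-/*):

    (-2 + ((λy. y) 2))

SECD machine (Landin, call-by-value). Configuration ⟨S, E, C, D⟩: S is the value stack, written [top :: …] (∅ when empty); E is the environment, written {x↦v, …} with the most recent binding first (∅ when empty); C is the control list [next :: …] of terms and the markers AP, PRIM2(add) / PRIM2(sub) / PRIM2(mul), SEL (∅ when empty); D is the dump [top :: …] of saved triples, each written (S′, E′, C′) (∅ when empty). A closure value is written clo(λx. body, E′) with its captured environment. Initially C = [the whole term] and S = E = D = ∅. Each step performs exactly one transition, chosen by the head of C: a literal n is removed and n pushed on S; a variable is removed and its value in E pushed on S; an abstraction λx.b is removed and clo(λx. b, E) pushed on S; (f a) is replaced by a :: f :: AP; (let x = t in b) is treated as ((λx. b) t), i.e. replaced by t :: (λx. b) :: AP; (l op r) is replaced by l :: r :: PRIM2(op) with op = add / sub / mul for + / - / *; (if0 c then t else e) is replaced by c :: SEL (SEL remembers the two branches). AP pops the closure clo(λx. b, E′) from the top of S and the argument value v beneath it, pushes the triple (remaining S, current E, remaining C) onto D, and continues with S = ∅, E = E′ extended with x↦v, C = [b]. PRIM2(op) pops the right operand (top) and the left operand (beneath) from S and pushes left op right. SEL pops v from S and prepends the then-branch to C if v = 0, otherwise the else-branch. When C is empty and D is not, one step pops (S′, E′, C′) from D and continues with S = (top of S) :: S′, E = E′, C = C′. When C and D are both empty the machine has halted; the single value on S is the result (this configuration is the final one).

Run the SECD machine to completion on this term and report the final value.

0. [S=∅ | E=∅ | C=[(-2 + ((λy. y) 2))] | D=∅]
1. [S=∅ | E=∅ | C=[-2 :: ((λy. y) 2) :: PRIM2(add)] | D=∅]
2. [S=[-2] | E=∅ | C=[((λy. y) 2) :: PRIM2(add)] | D=∅]
3. [S=[-2] | E=∅ | C=[2 :: (λy. y) :: AP :: PRIM2(add)] | D=∅]
4. [S=[2 :: -2] | E=∅ | C=[(λy. y) :: AP :: PRIM2(add)] | D=∅]
5. [S=[clo(λy. y, ∅) :: 2 :: -2] | E=∅ | C=[AP :: PRIM2(add)] | D=∅]
6. [S=∅ | E={y↦2} | C=[y] | D=[([-2], ∅, [PRIM2(add)])]]
7. [S=[2] | E={y↦2} | C=∅ | D=[([-2], ∅, [PRIM2(add)])]]
8. [S=[2 :: -2] | E=∅ | C=[PRIM2(add)] | D=∅]
9. [S=[0] | E=∅ | C=∅ | D=∅]
→ final value 0

Answer: 0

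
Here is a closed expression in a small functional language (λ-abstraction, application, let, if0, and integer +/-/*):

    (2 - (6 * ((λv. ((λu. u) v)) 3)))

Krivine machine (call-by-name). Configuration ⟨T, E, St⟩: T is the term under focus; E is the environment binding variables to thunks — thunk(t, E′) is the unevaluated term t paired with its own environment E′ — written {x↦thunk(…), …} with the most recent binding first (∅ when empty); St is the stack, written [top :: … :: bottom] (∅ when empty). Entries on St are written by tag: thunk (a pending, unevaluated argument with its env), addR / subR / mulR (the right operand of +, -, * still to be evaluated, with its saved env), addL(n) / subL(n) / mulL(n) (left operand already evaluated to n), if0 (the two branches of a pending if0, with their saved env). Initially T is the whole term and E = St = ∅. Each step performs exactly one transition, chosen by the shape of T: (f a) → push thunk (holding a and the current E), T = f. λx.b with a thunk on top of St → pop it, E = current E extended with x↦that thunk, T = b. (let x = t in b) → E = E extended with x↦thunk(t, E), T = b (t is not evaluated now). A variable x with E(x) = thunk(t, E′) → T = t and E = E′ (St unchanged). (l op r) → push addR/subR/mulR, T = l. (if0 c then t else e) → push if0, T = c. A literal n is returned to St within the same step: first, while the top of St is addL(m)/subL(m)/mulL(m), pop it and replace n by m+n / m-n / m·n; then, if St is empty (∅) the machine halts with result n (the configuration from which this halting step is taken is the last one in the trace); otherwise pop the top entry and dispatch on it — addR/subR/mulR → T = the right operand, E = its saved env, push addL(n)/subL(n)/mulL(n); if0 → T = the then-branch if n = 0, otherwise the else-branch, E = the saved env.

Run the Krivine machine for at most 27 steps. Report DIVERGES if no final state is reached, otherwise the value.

Answer: -16

Execution trace:
[0] <T=(2 - (6 * ((λv. ((λu. u) v)) 3))), E=∅, St=∅>
[1] <T=2, E=∅, St=[subR]>
[2] <T=(6 * ((λv. ((λu. u) v)) 3)), E=∅, St=[subL(2)]>
[3] <T=6, E=∅, St=[mulR :: subL(2)]>
[4] <T=((λv. ((λu. u) v)) 3), E=∅, St=[mulL(6) :: subL(2)]>
[5] <T=(λv. ((λu. u) v)), E=∅, St=[thunk :: mulL(6) :: subL(2)]>
[6] <T=((λu. u) v), E={v↦thunk(3, ∅)}, St=[mulL(6) :: subL(2)]>
[7] <T=(λu. u), E={v↦thunk(3, ∅)}, St=[thunk :: mulL(6) :: subL(2)]>
[8] <T=u, E={u↦thunk(v, {v↦thunk(3, ∅)}), v↦thunk(3, ∅)}, St=[mulL(6) :: subL(2)]>
[9] <T=v, E={v↦thunk(3, ∅)}, St=[mulL(6) :: subL(2)]>
[10] <T=3, E=∅, St=[mulL(6) :: subL(2)]>
→ final value -16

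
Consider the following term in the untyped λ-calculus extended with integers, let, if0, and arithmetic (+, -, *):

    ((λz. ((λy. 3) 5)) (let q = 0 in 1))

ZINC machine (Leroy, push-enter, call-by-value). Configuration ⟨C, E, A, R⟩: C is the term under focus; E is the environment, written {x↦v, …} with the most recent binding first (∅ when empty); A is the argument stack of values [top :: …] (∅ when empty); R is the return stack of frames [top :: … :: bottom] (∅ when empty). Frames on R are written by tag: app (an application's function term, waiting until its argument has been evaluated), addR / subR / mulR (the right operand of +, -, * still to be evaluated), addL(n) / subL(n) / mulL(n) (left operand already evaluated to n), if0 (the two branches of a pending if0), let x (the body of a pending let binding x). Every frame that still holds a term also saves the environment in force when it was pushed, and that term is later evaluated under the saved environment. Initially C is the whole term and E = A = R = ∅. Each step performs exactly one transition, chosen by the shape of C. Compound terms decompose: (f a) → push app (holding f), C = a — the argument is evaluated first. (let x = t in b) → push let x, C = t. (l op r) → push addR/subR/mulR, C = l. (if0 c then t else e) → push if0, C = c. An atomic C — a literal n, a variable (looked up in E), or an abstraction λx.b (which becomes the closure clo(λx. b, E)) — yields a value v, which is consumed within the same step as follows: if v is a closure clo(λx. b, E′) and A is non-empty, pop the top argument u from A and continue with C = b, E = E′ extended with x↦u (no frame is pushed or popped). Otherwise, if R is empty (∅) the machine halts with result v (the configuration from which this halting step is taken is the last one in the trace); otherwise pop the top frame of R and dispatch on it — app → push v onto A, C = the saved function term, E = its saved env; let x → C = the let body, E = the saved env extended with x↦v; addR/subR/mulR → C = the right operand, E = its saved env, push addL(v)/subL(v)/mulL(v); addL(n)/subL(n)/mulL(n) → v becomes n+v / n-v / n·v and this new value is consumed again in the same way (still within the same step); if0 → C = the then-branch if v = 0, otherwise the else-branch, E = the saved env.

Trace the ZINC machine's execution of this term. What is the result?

[0] <C=((λz. ((λy. 3) 5)) (let q = 0 in 1)), E=∅, A=∅, R=∅>
[1] <C=(let q = 0 in 1), E=∅, A=∅, R=[app]>
[2] <C=0, E=∅, A=∅, R=[let q :: app]>
[3] <C=1, E={q↦0}, A=∅, R=[app]>
[4] <C=(λz. ((λy. 3) 5)), E=∅, A=[1], R=∅>
[5] <C=((λy. 3) 5), E={z↦1}, A=∅, R=∅>
[6] <C=5, E={z↦1}, A=∅, R=[app]>
[7] <C=(λy. 3), E={z↦1}, A=[5], R=∅>
[8] <C=3, E={y↦5, z↦1}, A=∅, R=∅>
→ final value 3

Answer: 3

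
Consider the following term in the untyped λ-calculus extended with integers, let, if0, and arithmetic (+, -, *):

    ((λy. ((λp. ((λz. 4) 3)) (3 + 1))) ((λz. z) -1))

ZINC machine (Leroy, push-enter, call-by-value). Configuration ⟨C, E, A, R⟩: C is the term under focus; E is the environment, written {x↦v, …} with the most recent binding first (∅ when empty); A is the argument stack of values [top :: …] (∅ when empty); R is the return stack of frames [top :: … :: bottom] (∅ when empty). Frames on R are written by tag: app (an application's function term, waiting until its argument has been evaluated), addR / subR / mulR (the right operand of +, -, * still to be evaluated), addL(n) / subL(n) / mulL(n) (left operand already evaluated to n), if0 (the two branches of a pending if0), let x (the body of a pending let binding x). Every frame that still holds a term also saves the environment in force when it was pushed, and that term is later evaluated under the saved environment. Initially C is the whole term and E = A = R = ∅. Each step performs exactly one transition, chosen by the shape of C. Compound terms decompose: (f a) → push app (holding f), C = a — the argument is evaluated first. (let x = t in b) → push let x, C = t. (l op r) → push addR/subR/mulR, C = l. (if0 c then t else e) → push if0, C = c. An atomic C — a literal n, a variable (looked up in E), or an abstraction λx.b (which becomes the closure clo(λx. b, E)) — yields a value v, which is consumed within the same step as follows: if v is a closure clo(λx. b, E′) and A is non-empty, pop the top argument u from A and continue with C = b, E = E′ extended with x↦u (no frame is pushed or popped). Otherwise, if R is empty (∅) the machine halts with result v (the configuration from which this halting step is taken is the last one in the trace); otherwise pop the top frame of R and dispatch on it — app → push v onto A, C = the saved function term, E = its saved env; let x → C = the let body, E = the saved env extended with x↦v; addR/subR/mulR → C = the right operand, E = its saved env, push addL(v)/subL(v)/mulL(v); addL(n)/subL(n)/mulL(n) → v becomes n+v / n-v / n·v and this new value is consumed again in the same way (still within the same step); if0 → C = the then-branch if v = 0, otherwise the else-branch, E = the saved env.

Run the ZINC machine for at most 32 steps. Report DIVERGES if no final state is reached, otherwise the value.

Answer: 4

Execution trace:
[0] <C=((λy. ((λp. ((λz. 4) 3)) (3 + 1))) ((λz. z) -1)), E=∅, A=∅, R=∅>
[1] <C=((λz. z) -1), E=∅, A=∅, R=[app]>
[2] <C=-1, E=∅, A=∅, R=[app :: app]>
[3] <C=(λz. z), E=∅, A=[-1], R=[app]>
[4] <C=z, E={z↦-1}, A=∅, R=[app]>
[5] <C=(λy. ((λp. ((λz. 4) 3)) (3 + 1))), E=∅, A=[-1], R=∅>
[6] <C=((λp. ((λz. 4) 3)) (3 + 1)), E={y↦-1}, A=∅, R=∅>
[7] <C=(3 + 1), E={y↦-1}, A=∅, R=[app]>
[8] <C=3, E={y↦-1}, A=∅, R=[addR :: app]>
[9] <C=1, E={y↦-1}, A=∅, R=[addL(3) :: app]>
[10] <C=(λp. ((λz. 4) 3)), E={y↦-1}, A=[4], R=∅>
[11] <C=((λz. 4) 3), E={p↦4, y↦-1}, A=∅, R=∅>
[12] <C=3, E={p↦4, y↦-1}, A=∅, R=[app]>
[13] <C=(λz. 4), E={p↦4, y↦-1}, A=[3], R=∅>
[14] <C=4, E={z↦3, p↦4, y↦-1}, A=∅, R=∅>
→ final value 4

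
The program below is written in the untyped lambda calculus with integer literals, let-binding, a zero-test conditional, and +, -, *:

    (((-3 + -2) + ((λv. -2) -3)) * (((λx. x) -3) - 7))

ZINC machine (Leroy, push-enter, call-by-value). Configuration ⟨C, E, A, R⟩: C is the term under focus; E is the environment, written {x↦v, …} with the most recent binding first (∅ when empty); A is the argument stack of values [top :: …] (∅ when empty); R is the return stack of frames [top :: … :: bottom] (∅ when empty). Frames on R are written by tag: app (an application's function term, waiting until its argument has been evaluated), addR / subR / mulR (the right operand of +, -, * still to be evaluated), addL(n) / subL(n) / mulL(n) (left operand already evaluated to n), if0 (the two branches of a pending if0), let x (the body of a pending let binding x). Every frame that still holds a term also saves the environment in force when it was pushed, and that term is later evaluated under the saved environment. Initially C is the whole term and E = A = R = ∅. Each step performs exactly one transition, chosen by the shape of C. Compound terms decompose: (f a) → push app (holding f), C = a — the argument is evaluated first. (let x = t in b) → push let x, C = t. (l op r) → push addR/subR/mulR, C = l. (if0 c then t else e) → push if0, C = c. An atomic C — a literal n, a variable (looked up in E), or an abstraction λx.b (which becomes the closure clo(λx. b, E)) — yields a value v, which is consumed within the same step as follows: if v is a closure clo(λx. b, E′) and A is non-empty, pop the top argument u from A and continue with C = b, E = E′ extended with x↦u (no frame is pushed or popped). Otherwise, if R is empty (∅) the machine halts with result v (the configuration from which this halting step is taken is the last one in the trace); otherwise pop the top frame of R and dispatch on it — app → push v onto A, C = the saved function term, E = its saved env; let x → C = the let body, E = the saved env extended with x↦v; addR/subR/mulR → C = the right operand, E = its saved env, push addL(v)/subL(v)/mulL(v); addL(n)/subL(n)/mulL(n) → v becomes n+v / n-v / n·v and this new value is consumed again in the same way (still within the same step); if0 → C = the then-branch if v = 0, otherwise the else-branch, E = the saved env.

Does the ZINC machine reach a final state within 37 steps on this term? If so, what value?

Answer: 70

Machine steps:
t=0: ⟨C=(((-3 + -2) + ((λv. -2) -3)) * (((λx. x) -3) - 7)); E=∅; A=∅; R=∅⟩
t=1: ⟨C=((-3 + -2) + ((λv. -2) -3)); E=∅; A=∅; R=[mulR]⟩
t=2: ⟨C=(-3 + -2); E=∅; A=∅; R=[addR :: mulR]⟩
t=3: ⟨C=-3; E=∅; A=∅; R=[addR :: addR :: mulR]⟩
t=4: ⟨C=-2; E=∅; A=∅; R=[addL(-3) :: addR :: mulR]⟩
t=5: ⟨C=((λv. -2) -3); E=∅; A=∅; R=[addL(-5) :: mulR]⟩
t=6: ⟨C=-3; E=∅; A=∅; R=[app :: addL(-5) :: mulR]⟩
t=7: ⟨C=(λv. -2); E=∅; A=[-3]; R=[addL(-5) :: mulR]⟩
t=8: ⟨C=-2; E={v↦-3}; A=∅; R=[addL(-5) :: mulR]⟩
t=9: ⟨C=(((λx. x) -3) - 7); E=∅; A=∅; R=[mulL(-7)]⟩
t=10: ⟨C=((λx. x) -3); E=∅; A=∅; R=[subR :: mulL(-7)]⟩
t=11: ⟨C=-3; E=∅; A=∅; R=[app :: subR :: mulL(-7)]⟩
t=12: ⟨C=(λx. x); E=∅; A=[-3]; R=[subR :: mulL(-7)]⟩
t=13: ⟨C=x; E={x↦-3}; A=∅; R=[subR :: mulL(-7)]⟩
t=14: ⟨C=7; E=∅; A=∅; R=[subL(-3) :: mulL(-7)]⟩
→ final value 70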